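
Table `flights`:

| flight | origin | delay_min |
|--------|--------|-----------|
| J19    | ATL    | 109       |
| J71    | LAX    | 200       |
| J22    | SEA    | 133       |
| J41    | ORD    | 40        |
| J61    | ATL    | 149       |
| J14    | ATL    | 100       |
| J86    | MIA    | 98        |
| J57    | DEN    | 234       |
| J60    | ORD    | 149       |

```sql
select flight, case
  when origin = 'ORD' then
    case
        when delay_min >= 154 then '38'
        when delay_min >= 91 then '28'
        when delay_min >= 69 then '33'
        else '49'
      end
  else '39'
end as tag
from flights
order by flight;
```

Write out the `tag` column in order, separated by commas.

flight=J14: origin='ATL' → outer ELSE → 39
flight=J19: origin='ATL' → outer ELSE → 39
flight=J22: origin='SEA' → outer ELSE → 39
flight=J41: origin='ORD' → inner[ELSE] → 49
flight=J57: origin='DEN' → outer ELSE → 39
flight=J60: origin='ORD' → inner[delay_min >= 91] → 28
flight=J61: origin='ATL' → outer ELSE → 39
flight=J71: origin='LAX' → outer ELSE → 39
flight=J86: origin='MIA' → outer ELSE → 39

39, 39, 39, 49, 39, 28, 39, 39, 39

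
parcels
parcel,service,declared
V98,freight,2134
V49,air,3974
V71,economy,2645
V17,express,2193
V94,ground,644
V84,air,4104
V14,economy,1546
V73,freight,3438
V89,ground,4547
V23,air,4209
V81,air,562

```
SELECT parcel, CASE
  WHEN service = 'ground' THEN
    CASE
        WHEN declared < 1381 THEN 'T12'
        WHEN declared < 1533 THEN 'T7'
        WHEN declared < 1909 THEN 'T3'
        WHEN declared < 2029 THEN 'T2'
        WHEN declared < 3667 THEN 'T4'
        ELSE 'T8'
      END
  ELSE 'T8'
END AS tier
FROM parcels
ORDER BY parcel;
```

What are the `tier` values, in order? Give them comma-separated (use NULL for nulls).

parcel=V14: service='economy' → outer ELSE → T8
parcel=V17: service='express' → outer ELSE → T8
parcel=V23: service='air' → outer ELSE → T8
parcel=V49: service='air' → outer ELSE → T8
parcel=V71: service='economy' → outer ELSE → T8
parcel=V73: service='freight' → outer ELSE → T8
parcel=V81: service='air' → outer ELSE → T8
parcel=V84: service='air' → outer ELSE → T8
parcel=V89: service='ground' → inner[ELSE] → T8
parcel=V94: service='ground' → inner[declared < 1381] → T12
parcel=V98: service='freight' → outer ELSE → T8

T8, T8, T8, T8, T8, T8, T8, T8, T8, T12, T8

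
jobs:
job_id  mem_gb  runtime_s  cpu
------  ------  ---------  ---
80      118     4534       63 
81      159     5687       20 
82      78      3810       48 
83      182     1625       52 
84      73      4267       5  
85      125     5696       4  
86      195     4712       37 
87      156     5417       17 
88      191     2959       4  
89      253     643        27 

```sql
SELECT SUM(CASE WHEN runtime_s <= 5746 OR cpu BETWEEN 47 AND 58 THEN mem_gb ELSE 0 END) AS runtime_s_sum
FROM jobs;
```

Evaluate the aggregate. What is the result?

job_id=80: ✓ → 118
job_id=81: ✓ → 159
job_id=82: ✓ → 78
job_id=83: ✓ → 182
job_id=84: ✓ → 73
job_id=85: ✓ → 125
job_id=86: ✓ → 195
job_id=87: ✓ → 156
job_id=88: ✓ → 191
job_id=89: ✓ → 253
runtime_s_sum = 118 + 159 + 78 + 182 + 73 + 125 + 195 + 156 + 191 + 253 = 1530

1530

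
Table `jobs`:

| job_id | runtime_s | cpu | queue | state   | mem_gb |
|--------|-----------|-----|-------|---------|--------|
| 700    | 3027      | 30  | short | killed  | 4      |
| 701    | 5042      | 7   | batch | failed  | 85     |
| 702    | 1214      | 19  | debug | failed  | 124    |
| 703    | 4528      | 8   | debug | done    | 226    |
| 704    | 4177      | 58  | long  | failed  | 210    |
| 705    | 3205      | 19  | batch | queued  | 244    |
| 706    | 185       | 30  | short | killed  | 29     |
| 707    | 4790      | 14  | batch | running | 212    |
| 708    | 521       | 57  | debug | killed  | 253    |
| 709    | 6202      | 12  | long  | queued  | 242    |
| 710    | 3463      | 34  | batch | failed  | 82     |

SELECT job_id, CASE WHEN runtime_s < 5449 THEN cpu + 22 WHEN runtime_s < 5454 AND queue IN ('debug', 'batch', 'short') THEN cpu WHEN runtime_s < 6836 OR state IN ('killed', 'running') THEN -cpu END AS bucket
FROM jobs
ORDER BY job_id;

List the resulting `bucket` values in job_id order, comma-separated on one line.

job_id=700: runtime_s < 5449 → 52
job_id=701: runtime_s < 5449 → 29
job_id=702: runtime_s < 5449 → 41
job_id=703: runtime_s < 5449 → 30
job_id=704: runtime_s < 5449 → 80
job_id=705: runtime_s < 5449 → 41
job_id=706: runtime_s < 5449 → 52
job_id=707: runtime_s < 5449 → 36
job_id=708: runtime_s < 5449 → 79
job_id=709: runtime_s < 6836 OR state IN ('killed', 'running') → -12
job_id=710: runtime_s < 5449 → 56

52, 29, 41, 30, 80, 41, 52, 36, 79, -12, 56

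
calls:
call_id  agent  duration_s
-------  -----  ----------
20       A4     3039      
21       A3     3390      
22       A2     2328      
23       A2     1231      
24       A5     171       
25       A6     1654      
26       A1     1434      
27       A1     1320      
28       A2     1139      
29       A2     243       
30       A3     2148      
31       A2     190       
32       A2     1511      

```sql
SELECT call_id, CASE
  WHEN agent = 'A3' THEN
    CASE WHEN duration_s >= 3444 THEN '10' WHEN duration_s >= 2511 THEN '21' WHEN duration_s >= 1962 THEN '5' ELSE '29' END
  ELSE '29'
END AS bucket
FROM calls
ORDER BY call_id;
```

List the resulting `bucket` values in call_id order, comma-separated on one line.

call_id=20: agent='A4' → outer ELSE → 29
call_id=21: agent='A3' → inner[duration_s >= 2511] → 21
call_id=22: agent='A2' → outer ELSE → 29
call_id=23: agent='A2' → outer ELSE → 29
call_id=24: agent='A5' → outer ELSE → 29
call_id=25: agent='A6' → outer ELSE → 29
call_id=26: agent='A1' → outer ELSE → 29
call_id=27: agent='A1' → outer ELSE → 29
call_id=28: agent='A2' → outer ELSE → 29
call_id=29: agent='A2' → outer ELSE → 29
call_id=30: agent='A3' → inner[duration_s >= 1962] → 5
call_id=31: agent='A2' → outer ELSE → 29
call_id=32: agent='A2' → outer ELSE → 29

29, 21, 29, 29, 29, 29, 29, 29, 29, 29, 5, 29, 29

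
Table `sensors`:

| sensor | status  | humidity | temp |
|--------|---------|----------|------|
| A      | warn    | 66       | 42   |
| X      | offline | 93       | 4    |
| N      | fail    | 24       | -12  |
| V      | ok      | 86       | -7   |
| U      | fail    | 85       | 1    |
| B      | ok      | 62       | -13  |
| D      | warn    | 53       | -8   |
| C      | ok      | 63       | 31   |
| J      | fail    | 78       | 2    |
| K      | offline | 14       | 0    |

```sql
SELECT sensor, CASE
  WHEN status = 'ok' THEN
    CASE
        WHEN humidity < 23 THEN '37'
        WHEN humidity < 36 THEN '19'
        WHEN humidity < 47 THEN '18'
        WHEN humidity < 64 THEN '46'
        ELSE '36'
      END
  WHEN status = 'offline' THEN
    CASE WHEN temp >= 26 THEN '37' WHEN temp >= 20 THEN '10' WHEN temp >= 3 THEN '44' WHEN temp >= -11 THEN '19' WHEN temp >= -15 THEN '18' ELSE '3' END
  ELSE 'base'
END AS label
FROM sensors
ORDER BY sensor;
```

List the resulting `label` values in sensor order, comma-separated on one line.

sensor=A: status='warn' → outer ELSE → base
sensor=B: status='ok' → inner[humidity < 64] → 46
sensor=C: status='ok' → inner[humidity < 64] → 46
sensor=D: status='warn' → outer ELSE → base
sensor=J: status='fail' → outer ELSE → base
sensor=K: status='offline' → inner[temp >= -11] → 19
sensor=N: status='fail' → outer ELSE → base
sensor=U: status='fail' → outer ELSE → base
sensor=V: status='ok' → inner[ELSE] → 36
sensor=X: status='offline' → inner[temp >= 3] → 44

base, 46, 46, base, base, 19, base, base, 36, 44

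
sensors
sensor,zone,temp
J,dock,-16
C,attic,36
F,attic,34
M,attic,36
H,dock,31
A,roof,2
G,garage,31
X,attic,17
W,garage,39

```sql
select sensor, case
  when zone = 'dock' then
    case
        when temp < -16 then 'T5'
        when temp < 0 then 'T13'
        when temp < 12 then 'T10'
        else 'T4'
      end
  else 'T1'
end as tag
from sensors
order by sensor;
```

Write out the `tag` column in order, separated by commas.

T1, T1, T1, T1, T4, T13, T1, T1, T1

sensor=A: zone='roof' → outer ELSE → T1
sensor=C: zone='attic' → outer ELSE → T1
sensor=F: zone='attic' → outer ELSE → T1
sensor=G: zone='garage' → outer ELSE → T1
sensor=H: zone='dock' → inner[ELSE] → T4
sensor=J: zone='dock' → inner[temp < 0] → T13
sensor=M: zone='attic' → outer ELSE → T1
sensor=W: zone='garage' → outer ELSE → T1
sensor=X: zone='attic' → outer ELSE → T1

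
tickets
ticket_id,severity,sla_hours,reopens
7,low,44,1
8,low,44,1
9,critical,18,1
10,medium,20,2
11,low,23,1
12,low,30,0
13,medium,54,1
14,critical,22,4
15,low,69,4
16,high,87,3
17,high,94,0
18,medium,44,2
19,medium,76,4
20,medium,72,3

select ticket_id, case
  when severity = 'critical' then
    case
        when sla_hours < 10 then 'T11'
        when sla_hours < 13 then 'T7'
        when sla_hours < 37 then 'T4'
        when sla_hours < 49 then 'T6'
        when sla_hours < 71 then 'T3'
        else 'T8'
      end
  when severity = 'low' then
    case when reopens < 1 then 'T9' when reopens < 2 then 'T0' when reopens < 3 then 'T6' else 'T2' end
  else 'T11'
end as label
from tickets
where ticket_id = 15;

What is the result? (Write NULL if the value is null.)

T2

ticket_id = 15: severity=low, sla_hours=69, reopens=4.
severity='low' → inner[ELSE] → T2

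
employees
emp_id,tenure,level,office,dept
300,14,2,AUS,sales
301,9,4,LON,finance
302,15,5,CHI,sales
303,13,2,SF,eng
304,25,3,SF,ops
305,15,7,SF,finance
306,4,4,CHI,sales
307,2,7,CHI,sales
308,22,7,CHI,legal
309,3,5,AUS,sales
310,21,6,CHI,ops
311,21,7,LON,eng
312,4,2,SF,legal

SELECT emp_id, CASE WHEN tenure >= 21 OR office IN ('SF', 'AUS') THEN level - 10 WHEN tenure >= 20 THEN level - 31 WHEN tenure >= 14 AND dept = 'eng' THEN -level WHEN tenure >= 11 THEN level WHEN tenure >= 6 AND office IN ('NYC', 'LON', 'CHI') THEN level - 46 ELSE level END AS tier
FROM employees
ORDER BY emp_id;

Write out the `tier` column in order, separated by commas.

-8, -42, 5, -8, -7, -3, 4, 7, -3, -5, -4, -3, -8

emp_id=300: tenure >= 21 OR office IN ('SF', 'AUS') → -8
emp_id=301: tenure >= 6 AND office IN ('NYC', 'LON', 'CHI') → -42
emp_id=302: tenure >= 11 → 5
emp_id=303: tenure >= 21 OR office IN ('SF', 'AUS') → -8
emp_id=304: tenure >= 21 OR office IN ('SF', 'AUS') → -7
emp_id=305: tenure >= 21 OR office IN ('SF', 'AUS') → -3
emp_id=306: ELSE → 4
emp_id=307: ELSE → 7
emp_id=308: tenure >= 21 OR office IN ('SF', 'AUS') → -3
emp_id=309: tenure >= 21 OR office IN ('SF', 'AUS') → -5
emp_id=310: tenure >= 21 OR office IN ('SF', 'AUS') → -4
emp_id=311: tenure >= 21 OR office IN ('SF', 'AUS') → -3
emp_id=312: tenure >= 21 OR office IN ('SF', 'AUS') → -8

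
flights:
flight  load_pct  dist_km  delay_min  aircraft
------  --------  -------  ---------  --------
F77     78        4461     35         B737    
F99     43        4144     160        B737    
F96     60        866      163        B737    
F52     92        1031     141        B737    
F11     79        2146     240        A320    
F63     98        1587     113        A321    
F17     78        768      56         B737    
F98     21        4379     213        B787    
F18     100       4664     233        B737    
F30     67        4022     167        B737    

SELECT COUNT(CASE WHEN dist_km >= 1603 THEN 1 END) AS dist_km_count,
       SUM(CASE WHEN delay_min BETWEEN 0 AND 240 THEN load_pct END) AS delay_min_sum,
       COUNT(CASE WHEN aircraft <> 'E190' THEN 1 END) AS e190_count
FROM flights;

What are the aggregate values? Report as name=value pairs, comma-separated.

[dist_km_count: dist_km >= 1603]
flight=F77: ✓ → 1
flight=F99: ✓ → 1
flight=F96: ✗
flight=F52: ✗
flight=F11: ✓ → 1
flight=F63: ✗
flight=F17: ✗
flight=F98: ✓ → 1
flight=F18: ✓ → 1
flight=F30: ✓ → 1
dist_km_count = COUNT(1, 1, 1, 1, 1, 1) = 6
—
[delay_min_sum: delay_min BETWEEN 0 AND 240]
flight=F77: ✓ → 78
flight=F99: ✓ → 43
flight=F96: ✓ → 60
flight=F52: ✓ → 92
flight=F11: ✓ → 79
flight=F63: ✓ → 98
flight=F17: ✓ → 78
flight=F98: ✓ → 21
flight=F18: ✓ → 100
flight=F30: ✓ → 67
delay_min_sum = 78 + 43 + 60 + 92 + 79 + 98 + 78 + 21 + 100 + 67 = 716
—
[e190_count: aircraft <> 'E190']
flight=F77: ✓ → 1
flight=F99: ✓ → 1
flight=F96: ✓ → 1
flight=F52: ✓ → 1
flight=F11: ✓ → 1
flight=F63: ✓ → 1
flight=F17: ✓ → 1
flight=F98: ✓ → 1
flight=F18: ✓ → 1
flight=F30: ✓ → 1
e190_count = COUNT(1, 1, 1, 1, 1, 1, 1, 1, 1, 1) = 10

dist_km_count=6, delay_min_sum=716, e190_count=10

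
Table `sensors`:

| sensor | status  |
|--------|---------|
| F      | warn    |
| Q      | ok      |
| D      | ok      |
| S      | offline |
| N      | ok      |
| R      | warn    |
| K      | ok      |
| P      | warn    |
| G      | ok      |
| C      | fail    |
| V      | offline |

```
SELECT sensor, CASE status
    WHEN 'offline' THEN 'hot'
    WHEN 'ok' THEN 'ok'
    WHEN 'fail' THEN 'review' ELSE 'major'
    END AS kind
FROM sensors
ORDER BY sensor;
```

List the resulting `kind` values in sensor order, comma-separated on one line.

review, ok, major, ok, ok, ok, major, ok, major, hot, hot

sensor=C: status='fail' → review
sensor=D: status='ok' → ok
sensor=F: ELSE → major
sensor=G: status='ok' → ok
sensor=K: status='ok' → ok
sensor=N: status='ok' → ok
sensor=P: ELSE → major
sensor=Q: status='ok' → ok
sensor=R: ELSE → major
sensor=S: status='offline' → hot
sensor=V: status='offline' → hot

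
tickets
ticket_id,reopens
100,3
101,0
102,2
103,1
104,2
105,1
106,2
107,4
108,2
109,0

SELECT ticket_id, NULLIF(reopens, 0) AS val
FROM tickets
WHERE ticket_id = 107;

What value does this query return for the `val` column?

ticket_id = 107: reopens=4.
reopens=4 vs 0: differ → 4

4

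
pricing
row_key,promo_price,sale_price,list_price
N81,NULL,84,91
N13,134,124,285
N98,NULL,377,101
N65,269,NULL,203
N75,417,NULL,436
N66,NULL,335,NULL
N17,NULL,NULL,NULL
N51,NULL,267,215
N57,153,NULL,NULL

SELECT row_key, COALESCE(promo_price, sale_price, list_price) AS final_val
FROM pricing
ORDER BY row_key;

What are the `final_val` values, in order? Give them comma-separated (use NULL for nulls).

row_key=N13: promo_price=134 → 134
row_key=N17: promo_price=NULL, sale_price=NULL, list_price=NULL (all NULL) → NULL
row_key=N51: promo_price=NULL, sale_price=267 → 267
row_key=N57: promo_price=153 → 153
row_key=N65: promo_price=269 → 269
row_key=N66: promo_price=NULL, sale_price=335 → 335
row_key=N75: promo_price=417 → 417
row_key=N81: promo_price=NULL, sale_price=84 → 84
row_key=N98: promo_price=NULL, sale_price=377 → 377

134, NULL, 267, 153, 269, 335, 417, 84, 377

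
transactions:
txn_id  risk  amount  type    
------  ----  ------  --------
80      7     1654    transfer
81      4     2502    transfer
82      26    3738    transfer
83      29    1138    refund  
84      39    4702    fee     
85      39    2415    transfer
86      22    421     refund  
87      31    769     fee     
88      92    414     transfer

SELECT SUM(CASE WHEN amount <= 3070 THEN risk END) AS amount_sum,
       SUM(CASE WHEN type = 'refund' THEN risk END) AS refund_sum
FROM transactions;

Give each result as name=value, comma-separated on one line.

amount_sum=224, refund_sum=51

[amount_sum: amount <= 3070]
txn_id=80: ✓ → 7
txn_id=81: ✓ → 4
txn_id=82: ✗
txn_id=83: ✓ → 29
txn_id=84: ✗
txn_id=85: ✓ → 39
txn_id=86: ✓ → 22
txn_id=87: ✓ → 31
txn_id=88: ✓ → 92
amount_sum = 7 + 4 + 29 + 39 + 22 + 31 + 92 = 224
—
[refund_sum: type = 'refund']
txn_id=80: ✗
txn_id=81: ✗
txn_id=82: ✗
txn_id=83: ✓ → 29
txn_id=84: ✗
txn_id=85: ✗
txn_id=86: ✓ → 22
txn_id=87: ✗
txn_id=88: ✗
refund_sum = 29 + 22 = 51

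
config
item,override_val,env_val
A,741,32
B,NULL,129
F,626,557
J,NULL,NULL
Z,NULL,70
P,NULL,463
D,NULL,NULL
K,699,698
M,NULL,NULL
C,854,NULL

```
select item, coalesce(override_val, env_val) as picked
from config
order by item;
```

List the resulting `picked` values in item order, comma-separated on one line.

item=A: override_val=741 → 741
item=B: override_val=NULL, env_val=129 → 129
item=C: override_val=854 → 854
item=D: override_val=NULL, env_val=NULL (all NULL) → NULL
item=F: override_val=626 → 626
item=J: override_val=NULL, env_val=NULL (all NULL) → NULL
item=K: override_val=699 → 699
item=M: override_val=NULL, env_val=NULL (all NULL) → NULL
item=P: override_val=NULL, env_val=463 → 463
item=Z: override_val=NULL, env_val=70 → 70

741, 129, 854, NULL, 626, NULL, 699, NULL, 463, 70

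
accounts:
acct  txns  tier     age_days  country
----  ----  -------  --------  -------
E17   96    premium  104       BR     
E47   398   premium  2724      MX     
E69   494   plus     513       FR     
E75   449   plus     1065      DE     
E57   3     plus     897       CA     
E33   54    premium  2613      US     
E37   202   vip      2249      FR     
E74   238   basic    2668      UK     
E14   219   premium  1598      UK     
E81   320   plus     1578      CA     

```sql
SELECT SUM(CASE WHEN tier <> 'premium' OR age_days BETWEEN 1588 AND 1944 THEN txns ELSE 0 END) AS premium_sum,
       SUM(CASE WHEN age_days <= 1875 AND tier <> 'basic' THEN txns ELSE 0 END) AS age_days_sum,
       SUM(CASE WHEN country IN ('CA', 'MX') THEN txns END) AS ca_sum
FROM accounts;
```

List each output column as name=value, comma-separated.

[premium_sum: tier <> 'premium' OR age_days BETWEEN 1588 AND 1944]
acct=E17: ✗
acct=E47: ✗
acct=E69: ✓ → 494
acct=E75: ✓ → 449
acct=E57: ✓ → 3
acct=E33: ✗
acct=E37: ✓ → 202
acct=E74: ✓ → 238
acct=E14: ✓ → 219
acct=E81: ✓ → 320
premium_sum = 494 + 449 + 3 + 202 + 238 + 219 + 320 = 1925
—
[age_days_sum: age_days <= 1875 AND tier <> 'basic']
acct=E17: ✓ → 96
acct=E47: ✗
acct=E69: ✓ → 494
acct=E75: ✓ → 449
acct=E57: ✓ → 3
acct=E33: ✗
acct=E37: ✗
acct=E74: ✗
acct=E14: ✓ → 219
acct=E81: ✓ → 320
age_days_sum = 96 + 494 + 449 + 3 + 219 + 320 = 1581
—
[ca_sum: country IN ('CA', 'MX')]
acct=E17: ✗
acct=E47: ✓ → 398
acct=E69: ✗
acct=E75: ✗
acct=E57: ✓ → 3
acct=E33: ✗
acct=E37: ✗
acct=E74: ✗
acct=E14: ✗
acct=E81: ✓ → 320
ca_sum = 398 + 3 + 320 = 721

premium_sum=1925, age_days_sum=1581, ca_sum=721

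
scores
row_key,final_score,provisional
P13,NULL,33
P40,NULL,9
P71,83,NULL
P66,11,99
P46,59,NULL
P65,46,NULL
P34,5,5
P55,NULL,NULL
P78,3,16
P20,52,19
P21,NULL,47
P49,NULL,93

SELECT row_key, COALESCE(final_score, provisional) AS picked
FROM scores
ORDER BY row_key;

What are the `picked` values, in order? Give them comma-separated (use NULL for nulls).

row_key=P13: final_score=NULL, provisional=33 → 33
row_key=P20: final_score=52 → 52
row_key=P21: final_score=NULL, provisional=47 → 47
row_key=P34: final_score=5 → 5
row_key=P40: final_score=NULL, provisional=9 → 9
row_key=P46: final_score=59 → 59
row_key=P49: final_score=NULL, provisional=93 → 93
row_key=P55: final_score=NULL, provisional=NULL (all NULL) → NULL
row_key=P65: final_score=46 → 46
row_key=P66: final_score=11 → 11
row_key=P71: final_score=83 → 83
row_key=P78: final_score=3 → 3

33, 52, 47, 5, 9, 59, 93, NULL, 46, 11, 83, 3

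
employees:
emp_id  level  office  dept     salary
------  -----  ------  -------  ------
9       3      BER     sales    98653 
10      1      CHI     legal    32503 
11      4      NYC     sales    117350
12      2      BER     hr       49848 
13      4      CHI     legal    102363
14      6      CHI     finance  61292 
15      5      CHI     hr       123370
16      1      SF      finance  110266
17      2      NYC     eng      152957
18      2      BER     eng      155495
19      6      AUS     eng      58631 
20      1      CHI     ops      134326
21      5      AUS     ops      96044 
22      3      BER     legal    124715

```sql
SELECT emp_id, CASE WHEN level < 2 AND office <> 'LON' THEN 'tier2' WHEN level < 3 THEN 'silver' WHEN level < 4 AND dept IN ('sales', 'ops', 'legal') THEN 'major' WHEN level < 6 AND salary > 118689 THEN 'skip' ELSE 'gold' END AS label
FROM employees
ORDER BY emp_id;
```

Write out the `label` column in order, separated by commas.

emp_id=9: level < 4 AND dept IN ('sales', 'ops', 'legal') → major
emp_id=10: level < 2 AND office <> 'LON' → tier2
emp_id=11: ELSE → gold
emp_id=12: level < 3 → silver
emp_id=13: ELSE → gold
emp_id=14: ELSE → gold
emp_id=15: level < 6 AND salary > 118689 → skip
emp_id=16: level < 2 AND office <> 'LON' → tier2
emp_id=17: level < 3 → silver
emp_id=18: level < 3 → silver
emp_id=19: ELSE → gold
emp_id=20: level < 2 AND office <> 'LON' → tier2
emp_id=21: ELSE → gold
emp_id=22: level < 4 AND dept IN ('sales', 'ops', 'legal') → major

major, tier2, gold, silver, gold, gold, skip, tier2, silver, silver, gold, tier2, gold, major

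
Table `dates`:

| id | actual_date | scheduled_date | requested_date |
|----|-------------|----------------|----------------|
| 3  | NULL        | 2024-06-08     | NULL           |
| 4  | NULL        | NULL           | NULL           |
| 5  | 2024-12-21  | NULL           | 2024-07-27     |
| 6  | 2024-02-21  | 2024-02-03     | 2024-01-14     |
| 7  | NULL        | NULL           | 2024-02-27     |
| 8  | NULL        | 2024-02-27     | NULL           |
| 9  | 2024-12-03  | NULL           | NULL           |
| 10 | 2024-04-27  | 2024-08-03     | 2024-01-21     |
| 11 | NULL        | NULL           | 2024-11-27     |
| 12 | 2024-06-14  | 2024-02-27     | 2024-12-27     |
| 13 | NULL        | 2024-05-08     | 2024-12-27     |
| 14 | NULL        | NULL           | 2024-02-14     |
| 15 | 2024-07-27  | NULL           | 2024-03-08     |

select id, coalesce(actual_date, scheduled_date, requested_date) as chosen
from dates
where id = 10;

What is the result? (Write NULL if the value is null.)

2024-04-27

id = 10: actual_date=2024-04-27, scheduled_date=2024-08-03, requested_date=2024-01-21.
actual_date=2024-04-27 → 2024-04-27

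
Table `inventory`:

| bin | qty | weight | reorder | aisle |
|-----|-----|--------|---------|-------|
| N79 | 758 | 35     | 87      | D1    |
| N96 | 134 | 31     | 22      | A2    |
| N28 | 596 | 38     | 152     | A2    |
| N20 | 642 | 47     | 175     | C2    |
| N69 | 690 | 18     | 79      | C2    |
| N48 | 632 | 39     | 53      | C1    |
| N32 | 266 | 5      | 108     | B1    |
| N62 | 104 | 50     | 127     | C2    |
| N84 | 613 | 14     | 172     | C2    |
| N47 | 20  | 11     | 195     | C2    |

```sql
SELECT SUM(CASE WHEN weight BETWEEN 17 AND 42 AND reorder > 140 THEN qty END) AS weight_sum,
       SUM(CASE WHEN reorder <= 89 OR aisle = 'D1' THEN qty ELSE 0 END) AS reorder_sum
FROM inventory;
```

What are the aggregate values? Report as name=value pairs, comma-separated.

weight_sum=596, reorder_sum=2214

[weight_sum: weight BETWEEN 17 AND 42 AND reorder > 140]
bin=N79: ✗
bin=N96: ✗
bin=N28: ✓ → 596
bin=N20: ✗
bin=N69: ✗
bin=N48: ✗
bin=N32: ✗
bin=N62: ✗
bin=N84: ✗
bin=N47: ✗
weight_sum = 596
—
[reorder_sum: reorder <= 89 OR aisle = 'D1']
bin=N79: ✓ → 758
bin=N96: ✓ → 134
bin=N28: ✗
bin=N20: ✗
bin=N69: ✓ → 690
bin=N48: ✓ → 632
bin=N32: ✗
bin=N62: ✗
bin=N84: ✗
bin=N47: ✗
reorder_sum = 758 + 134 + 690 + 632 = 2214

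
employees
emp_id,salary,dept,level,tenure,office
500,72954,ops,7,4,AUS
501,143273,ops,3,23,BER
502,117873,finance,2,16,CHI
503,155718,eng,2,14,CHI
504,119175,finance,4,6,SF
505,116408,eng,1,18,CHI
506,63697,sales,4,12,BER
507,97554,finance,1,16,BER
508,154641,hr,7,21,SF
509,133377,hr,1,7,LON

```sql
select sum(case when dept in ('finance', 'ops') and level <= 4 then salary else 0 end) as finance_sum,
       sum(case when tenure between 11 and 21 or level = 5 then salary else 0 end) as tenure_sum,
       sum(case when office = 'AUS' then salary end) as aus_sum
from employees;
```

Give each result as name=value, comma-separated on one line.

[finance_sum: dept in ('finance', 'ops') and level <= 4]
emp_id=500: ✗
emp_id=501: ✓ → 143273
emp_id=502: ✓ → 117873
emp_id=503: ✗
emp_id=504: ✓ → 119175
emp_id=505: ✗
emp_id=506: ✗
emp_id=507: ✓ → 97554
emp_id=508: ✗
emp_id=509: ✗
finance_sum = 143273 + 117873 + 119175 + 97554 = 477875
—
[tenure_sum: tenure between 11 and 21 or level = 5]
emp_id=500: ✗
emp_id=501: ✗
emp_id=502: ✓ → 117873
emp_id=503: ✓ → 155718
emp_id=504: ✗
emp_id=505: ✓ → 116408
emp_id=506: ✓ → 63697
emp_id=507: ✓ → 97554
emp_id=508: ✓ → 154641
emp_id=509: ✗
tenure_sum = 117873 + 155718 + 116408 + 63697 + 97554 + 154641 = 705891
—
[aus_sum: office = 'AUS']
emp_id=500: ✓ → 72954
emp_id=501: ✗
emp_id=502: ✗
emp_id=503: ✗
emp_id=504: ✗
emp_id=505: ✗
emp_id=506: ✗
emp_id=507: ✗
emp_id=508: ✗
emp_id=509: ✗
aus_sum = 72954

finance_sum=477875, tenure_sum=705891, aus_sum=72954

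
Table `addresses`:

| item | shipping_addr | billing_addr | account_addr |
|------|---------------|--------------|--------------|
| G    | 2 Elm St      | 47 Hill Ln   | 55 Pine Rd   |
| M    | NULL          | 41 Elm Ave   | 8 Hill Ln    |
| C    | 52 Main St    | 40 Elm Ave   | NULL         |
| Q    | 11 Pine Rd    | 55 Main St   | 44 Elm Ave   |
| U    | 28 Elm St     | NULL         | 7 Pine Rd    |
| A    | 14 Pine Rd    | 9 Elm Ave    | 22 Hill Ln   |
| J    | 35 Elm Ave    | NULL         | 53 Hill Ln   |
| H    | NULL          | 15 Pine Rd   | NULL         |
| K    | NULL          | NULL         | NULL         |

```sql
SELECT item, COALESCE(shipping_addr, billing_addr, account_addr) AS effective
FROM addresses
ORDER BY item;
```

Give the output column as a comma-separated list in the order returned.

item=A: shipping_addr=14 Pine Rd → 14 Pine Rd
item=C: shipping_addr=52 Main St → 52 Main St
item=G: shipping_addr=2 Elm St → 2 Elm St
item=H: shipping_addr=NULL, billing_addr=15 Pine Rd → 15 Pine Rd
item=J: shipping_addr=35 Elm Ave → 35 Elm Ave
item=K: shipping_addr=NULL, billing_addr=NULL, account_addr=NULL (all NULL) → NULL
item=M: shipping_addr=NULL, billing_addr=41 Elm Ave → 41 Elm Ave
item=Q: shipping_addr=11 Pine Rd → 11 Pine Rd
item=U: shipping_addr=28 Elm St → 28 Elm St

14 Pine Rd, 52 Main St, 2 Elm St, 15 Pine Rd, 35 Elm Ave, NULL, 41 Elm Ave, 11 Pine Rd, 28 Elm St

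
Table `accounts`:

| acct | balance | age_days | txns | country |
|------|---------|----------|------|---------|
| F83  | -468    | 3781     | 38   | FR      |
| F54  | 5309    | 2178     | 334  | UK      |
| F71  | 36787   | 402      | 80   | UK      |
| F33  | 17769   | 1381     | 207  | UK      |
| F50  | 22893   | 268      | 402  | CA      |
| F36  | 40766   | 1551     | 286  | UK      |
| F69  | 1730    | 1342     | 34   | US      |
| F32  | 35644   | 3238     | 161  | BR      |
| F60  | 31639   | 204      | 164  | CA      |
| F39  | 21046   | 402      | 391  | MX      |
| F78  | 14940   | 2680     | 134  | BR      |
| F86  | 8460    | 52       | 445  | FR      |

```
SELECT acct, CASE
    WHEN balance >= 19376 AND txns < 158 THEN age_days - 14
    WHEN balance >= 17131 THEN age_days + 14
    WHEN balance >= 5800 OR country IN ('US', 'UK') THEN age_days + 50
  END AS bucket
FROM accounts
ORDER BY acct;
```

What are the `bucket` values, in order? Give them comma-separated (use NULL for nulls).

acct=F32: balance >= 17131 → 3252
acct=F33: balance >= 17131 → 1395
acct=F36: balance >= 17131 → 1565
acct=F39: balance >= 17131 → 416
acct=F50: balance >= 17131 → 282
acct=F54: balance >= 5800 OR country IN ('US', 'UK') → 2228
acct=F60: balance >= 17131 → 218
acct=F69: balance >= 5800 OR country IN ('US', 'UK') → 1392
acct=F71: balance >= 19376 AND txns < 158 → 388
acct=F78: balance >= 5800 OR country IN ('US', 'UK') → 2730
acct=F83: (no match → NULL) → NULL
acct=F86: balance >= 5800 OR country IN ('US', 'UK') → 102

3252, 1395, 1565, 416, 282, 2228, 218, 1392, 388, 2730, NULL, 102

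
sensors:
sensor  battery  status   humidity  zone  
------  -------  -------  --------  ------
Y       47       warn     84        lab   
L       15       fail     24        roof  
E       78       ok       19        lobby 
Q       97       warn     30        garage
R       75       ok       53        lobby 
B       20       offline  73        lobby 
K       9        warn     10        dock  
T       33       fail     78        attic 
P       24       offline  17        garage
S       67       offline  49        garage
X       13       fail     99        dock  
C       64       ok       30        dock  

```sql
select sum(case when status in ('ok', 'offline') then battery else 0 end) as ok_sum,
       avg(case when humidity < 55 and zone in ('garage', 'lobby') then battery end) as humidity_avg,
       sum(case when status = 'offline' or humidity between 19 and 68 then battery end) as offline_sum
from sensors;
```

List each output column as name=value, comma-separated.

ok_sum=328, humidity_avg=68.2, offline_sum=440

[ok_sum: status in ('ok', 'offline')]
sensor=Y: ✗
sensor=L: ✗
sensor=E: ✓ → 78
sensor=Q: ✗
sensor=R: ✓ → 75
sensor=B: ✓ → 20
sensor=K: ✗
sensor=T: ✗
sensor=P: ✓ → 24
sensor=S: ✓ → 67
sensor=X: ✗
sensor=C: ✓ → 64
ok_sum = 78 + 75 + 20 + 24 + 67 + 64 = 328
—
[humidity_avg: humidity < 55 and zone in ('garage', 'lobby')]
sensor=Y: ✗
sensor=L: ✗
sensor=E: ✓ → 78
sensor=Q: ✓ → 97
sensor=R: ✓ → 75
sensor=B: ✗
sensor=K: ✗
sensor=T: ✗
sensor=P: ✓ → 24
sensor=S: ✓ → 67
sensor=X: ✗
sensor=C: ✗
humidity_avg = (78 + 97 + 75 + 24 + 67) / 5 = 68.2
—
[offline_sum: status = 'offline' or humidity between 19 and 68]
sensor=Y: ✗
sensor=L: ✓ → 15
sensor=E: ✓ → 78
sensor=Q: ✓ → 97
sensor=R: ✓ → 75
sensor=B: ✓ → 20
sensor=K: ✗
sensor=T: ✗
sensor=P: ✓ → 24
sensor=S: ✓ → 67
sensor=X: ✗
sensor=C: ✓ → 64
offline_sum = 15 + 78 + 97 + 75 + 20 + 24 + 67 + 64 = 440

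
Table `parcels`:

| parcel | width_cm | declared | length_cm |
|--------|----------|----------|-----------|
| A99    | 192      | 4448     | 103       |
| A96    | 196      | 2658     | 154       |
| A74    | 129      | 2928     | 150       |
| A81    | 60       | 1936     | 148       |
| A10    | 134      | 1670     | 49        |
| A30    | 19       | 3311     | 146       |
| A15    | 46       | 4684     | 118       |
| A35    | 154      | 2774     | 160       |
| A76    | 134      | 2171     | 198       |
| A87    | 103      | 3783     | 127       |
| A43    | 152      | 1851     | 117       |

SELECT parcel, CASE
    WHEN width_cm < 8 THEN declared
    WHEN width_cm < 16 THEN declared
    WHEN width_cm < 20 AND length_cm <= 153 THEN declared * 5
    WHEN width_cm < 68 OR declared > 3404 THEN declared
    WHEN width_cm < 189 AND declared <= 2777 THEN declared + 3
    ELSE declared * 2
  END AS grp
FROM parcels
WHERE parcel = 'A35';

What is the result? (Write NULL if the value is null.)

2777

parcel = A35: width_cm=154, declared=2774, length_cm=160.
width_cm < 8 → false
width_cm < 16 → false
width_cm < 20 AND length_cm <= 153 → false
width_cm < 68 OR declared > 3404 → false
width_cm < 189 AND declared <= 2777 → true → 2777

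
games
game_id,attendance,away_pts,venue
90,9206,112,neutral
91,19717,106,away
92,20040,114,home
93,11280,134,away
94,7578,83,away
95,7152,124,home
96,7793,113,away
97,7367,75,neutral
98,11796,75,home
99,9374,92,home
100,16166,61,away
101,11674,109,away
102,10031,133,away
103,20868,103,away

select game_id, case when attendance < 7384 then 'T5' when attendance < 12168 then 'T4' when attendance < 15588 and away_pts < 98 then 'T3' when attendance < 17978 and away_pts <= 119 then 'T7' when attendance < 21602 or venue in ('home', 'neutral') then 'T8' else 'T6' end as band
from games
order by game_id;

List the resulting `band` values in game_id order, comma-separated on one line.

T4, T8, T8, T4, T4, T5, T4, T5, T4, T4, T7, T4, T4, T8

game_id=90: attendance < 12168 → T4
game_id=91: attendance < 21602 or venue in ('home', 'neutral') → T8
game_id=92: attendance < 21602 or venue in ('home', 'neutral') → T8
game_id=93: attendance < 12168 → T4
game_id=94: attendance < 12168 → T4
game_id=95: attendance < 7384 → T5
game_id=96: attendance < 12168 → T4
game_id=97: attendance < 7384 → T5
game_id=98: attendance < 12168 → T4
game_id=99: attendance < 12168 → T4
game_id=100: attendance < 17978 and away_pts <= 119 → T7
game_id=101: attendance < 12168 → T4
game_id=102: attendance < 12168 → T4
game_id=103: attendance < 21602 or venue in ('home', 'neutral') → T8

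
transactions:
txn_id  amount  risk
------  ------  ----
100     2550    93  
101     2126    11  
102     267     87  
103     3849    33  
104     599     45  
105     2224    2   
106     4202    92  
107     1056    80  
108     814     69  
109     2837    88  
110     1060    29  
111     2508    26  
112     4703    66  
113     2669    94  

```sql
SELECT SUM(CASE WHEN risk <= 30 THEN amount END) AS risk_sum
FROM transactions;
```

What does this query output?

7918

txn_id=100: ✗
txn_id=101: ✓ → 2126
txn_id=102: ✗
txn_id=103: ✗
txn_id=104: ✗
txn_id=105: ✓ → 2224
txn_id=106: ✗
txn_id=107: ✗
txn_id=108: ✗
txn_id=109: ✗
txn_id=110: ✓ → 1060
txn_id=111: ✓ → 2508
txn_id=112: ✗
txn_id=113: ✗
risk_sum = 2126 + 2224 + 1060 + 2508 = 7918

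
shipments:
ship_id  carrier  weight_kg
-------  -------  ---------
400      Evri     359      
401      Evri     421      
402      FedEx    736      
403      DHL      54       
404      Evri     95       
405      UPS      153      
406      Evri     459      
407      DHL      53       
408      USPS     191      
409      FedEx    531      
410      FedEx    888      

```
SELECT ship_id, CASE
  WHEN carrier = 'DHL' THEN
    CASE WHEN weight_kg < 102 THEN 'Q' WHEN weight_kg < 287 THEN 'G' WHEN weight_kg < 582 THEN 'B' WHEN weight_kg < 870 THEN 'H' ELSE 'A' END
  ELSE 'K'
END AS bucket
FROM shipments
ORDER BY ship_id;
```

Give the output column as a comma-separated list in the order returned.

ship_id=400: carrier='Evri' → outer ELSE → K
ship_id=401: carrier='Evri' → outer ELSE → K
ship_id=402: carrier='FedEx' → outer ELSE → K
ship_id=403: carrier='DHL' → inner[weight_kg < 102] → Q
ship_id=404: carrier='Evri' → outer ELSE → K
ship_id=405: carrier='UPS' → outer ELSE → K
ship_id=406: carrier='Evri' → outer ELSE → K
ship_id=407: carrier='DHL' → inner[weight_kg < 102] → Q
ship_id=408: carrier='USPS' → outer ELSE → K
ship_id=409: carrier='FedEx' → outer ELSE → K
ship_id=410: carrier='FedEx' → outer ELSE → K

K, K, K, Q, K, K, K, Q, K, K, K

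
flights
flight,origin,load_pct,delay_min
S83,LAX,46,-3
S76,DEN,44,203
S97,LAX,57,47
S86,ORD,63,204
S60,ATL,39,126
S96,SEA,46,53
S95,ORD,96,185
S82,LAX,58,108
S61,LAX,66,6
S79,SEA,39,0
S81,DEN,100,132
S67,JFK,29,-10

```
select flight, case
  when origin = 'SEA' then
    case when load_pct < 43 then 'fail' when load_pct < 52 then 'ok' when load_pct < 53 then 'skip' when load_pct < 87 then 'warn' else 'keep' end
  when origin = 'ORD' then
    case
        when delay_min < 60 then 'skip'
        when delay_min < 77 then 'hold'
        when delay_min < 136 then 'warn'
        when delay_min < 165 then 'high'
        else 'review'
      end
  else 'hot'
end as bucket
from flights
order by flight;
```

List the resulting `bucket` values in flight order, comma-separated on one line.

flight=S60: origin='ATL' → outer ELSE → hot
flight=S61: origin='LAX' → outer ELSE → hot
flight=S67: origin='JFK' → outer ELSE → hot
flight=S76: origin='DEN' → outer ELSE → hot
flight=S79: origin='SEA' → inner[load_pct < 43] → fail
flight=S81: origin='DEN' → outer ELSE → hot
flight=S82: origin='LAX' → outer ELSE → hot
flight=S83: origin='LAX' → outer ELSE → hot
flight=S86: origin='ORD' → inner[ELSE] → review
flight=S95: origin='ORD' → inner[ELSE] → review
flight=S96: origin='SEA' → inner[load_pct < 52] → ok
flight=S97: origin='LAX' → outer ELSE → hot

hot, hot, hot, hot, fail, hot, hot, hot, review, review, ok, hot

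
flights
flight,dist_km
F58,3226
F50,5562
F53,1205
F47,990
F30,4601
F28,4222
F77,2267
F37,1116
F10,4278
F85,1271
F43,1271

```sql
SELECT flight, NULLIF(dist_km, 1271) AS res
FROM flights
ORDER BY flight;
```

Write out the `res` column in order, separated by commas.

4278, 4222, 4601, 1116, NULL, 990, 5562, 1205, 3226, 2267, NULL

flight=F10: dist_km=4278 vs 1271: differ → 4278
flight=F28: dist_km=4222 vs 1271: differ → 4222
flight=F30: dist_km=4601 vs 1271: differ → 4601
flight=F37: dist_km=1116 vs 1271: differ → 1116
flight=F43: dist_km=1271 vs 1271: equal → NULL
flight=F47: dist_km=990 vs 1271: differ → 990
flight=F50: dist_km=5562 vs 1271: differ → 5562
flight=F53: dist_km=1205 vs 1271: differ → 1205
flight=F58: dist_km=3226 vs 1271: differ → 3226
flight=F77: dist_km=2267 vs 1271: differ → 2267
flight=F85: dist_km=1271 vs 1271: equal → NULL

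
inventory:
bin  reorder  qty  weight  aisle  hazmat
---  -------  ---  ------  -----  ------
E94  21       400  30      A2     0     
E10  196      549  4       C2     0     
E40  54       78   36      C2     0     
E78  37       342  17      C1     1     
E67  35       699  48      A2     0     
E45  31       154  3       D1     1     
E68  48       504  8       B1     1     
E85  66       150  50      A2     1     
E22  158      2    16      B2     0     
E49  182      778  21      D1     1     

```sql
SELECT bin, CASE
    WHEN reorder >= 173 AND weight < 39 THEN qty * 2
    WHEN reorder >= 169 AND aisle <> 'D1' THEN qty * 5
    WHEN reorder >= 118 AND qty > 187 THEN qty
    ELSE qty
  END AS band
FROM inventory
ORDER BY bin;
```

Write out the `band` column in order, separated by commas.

bin=E10: reorder >= 173 AND weight < 39 → 1098
bin=E22: ELSE → 2
bin=E40: ELSE → 78
bin=E45: ELSE → 154
bin=E49: reorder >= 173 AND weight < 39 → 1556
bin=E67: ELSE → 699
bin=E68: ELSE → 504
bin=E78: ELSE → 342
bin=E85: ELSE → 150
bin=E94: ELSE → 400

1098, 2, 78, 154, 1556, 699, 504, 342, 150, 400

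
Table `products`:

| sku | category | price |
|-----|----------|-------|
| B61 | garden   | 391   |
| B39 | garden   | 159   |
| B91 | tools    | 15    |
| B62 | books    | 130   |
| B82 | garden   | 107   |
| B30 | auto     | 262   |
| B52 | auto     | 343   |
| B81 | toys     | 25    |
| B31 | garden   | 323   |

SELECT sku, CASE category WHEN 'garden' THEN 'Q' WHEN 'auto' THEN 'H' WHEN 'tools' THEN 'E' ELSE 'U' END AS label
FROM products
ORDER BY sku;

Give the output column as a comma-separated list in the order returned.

H, Q, Q, H, Q, U, U, Q, E

sku=B30: category='auto' → H
sku=B31: category='garden' → Q
sku=B39: category='garden' → Q
sku=B52: category='auto' → H
sku=B61: category='garden' → Q
sku=B62: ELSE → U
sku=B81: ELSE → U
sku=B82: category='garden' → Q
sku=B91: category='tools' → E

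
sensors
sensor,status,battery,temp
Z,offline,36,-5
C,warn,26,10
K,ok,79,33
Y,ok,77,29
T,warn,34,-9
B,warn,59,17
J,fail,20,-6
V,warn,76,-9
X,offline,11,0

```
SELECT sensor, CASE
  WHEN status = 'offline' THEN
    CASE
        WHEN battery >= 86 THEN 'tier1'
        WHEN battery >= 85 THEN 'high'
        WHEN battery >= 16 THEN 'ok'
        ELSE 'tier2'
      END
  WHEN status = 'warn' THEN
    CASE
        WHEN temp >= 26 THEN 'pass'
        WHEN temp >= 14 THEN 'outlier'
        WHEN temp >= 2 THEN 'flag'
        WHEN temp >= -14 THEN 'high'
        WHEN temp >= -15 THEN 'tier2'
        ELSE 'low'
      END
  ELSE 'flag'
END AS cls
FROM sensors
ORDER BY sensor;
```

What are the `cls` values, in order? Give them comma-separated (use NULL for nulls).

outlier, flag, flag, flag, high, high, tier2, flag, ok

sensor=B: status='warn' → inner[temp >= 14] → outlier
sensor=C: status='warn' → inner[temp >= 2] → flag
sensor=J: status='fail' → outer ELSE → flag
sensor=K: status='ok' → outer ELSE → flag
sensor=T: status='warn' → inner[temp >= -14] → high
sensor=V: status='warn' → inner[temp >= -14] → high
sensor=X: status='offline' → inner[ELSE] → tier2
sensor=Y: status='ok' → outer ELSE → flag
sensor=Z: status='offline' → inner[battery >= 16] → ok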